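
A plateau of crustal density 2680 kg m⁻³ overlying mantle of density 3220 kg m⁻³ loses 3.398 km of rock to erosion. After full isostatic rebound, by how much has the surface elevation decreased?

0.57 km

Rebound u = e ρ_c/ρ_m = 3.398 km × 2680/3220 = 2.828 km.
Net surface drop = e − u = 3.398 km − 2.828 km = e (ρ_m − ρ_c)/ρ_m = 0.57 km.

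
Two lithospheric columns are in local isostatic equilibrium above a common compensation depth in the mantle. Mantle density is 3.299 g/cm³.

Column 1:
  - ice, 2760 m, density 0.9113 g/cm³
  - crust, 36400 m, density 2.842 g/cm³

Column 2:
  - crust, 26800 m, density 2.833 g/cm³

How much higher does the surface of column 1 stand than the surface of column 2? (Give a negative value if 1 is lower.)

For any compensation level in the mantle, the mantle terms cancel and isostasy reduces to e = (Σt_1 − Σt_2) − (Σ(ρt)_1 − Σ(ρt)_2) / ρ_m.
Σt_1 = 39160 m; Σt_2 = 26800 m; Σ(ρt)_1 = 105963.988; Σ(ρt)_2 = 75924.4 (in m·g/cm³).
e = (39160 − 26800) − (105963.988 − 75924.4) / 3.299 = 3250 m.

3250 m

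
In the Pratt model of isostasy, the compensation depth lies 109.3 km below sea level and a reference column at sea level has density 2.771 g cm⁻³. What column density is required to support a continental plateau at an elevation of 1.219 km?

Pratt balance: ρ_ref D = ρ (D + h).
ρ = ρ_ref D/(D + h) = 2.771 × 109.3 km/(109.3 km + 1.219 km) = 2.74 g cm⁻³.

2.74 g cm⁻³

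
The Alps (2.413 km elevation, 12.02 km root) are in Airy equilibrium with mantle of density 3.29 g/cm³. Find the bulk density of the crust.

2.74 g/cm³

ρ_c h = (ρ_m − ρ_c) r → ρ_c (h + r) = ρ_m r → ρ_c = ρ_m r / (h + r).
ρ_c = 3.29 × 12.02 km / (2.413 km + 12.02 km) = 2.74 g/cm³.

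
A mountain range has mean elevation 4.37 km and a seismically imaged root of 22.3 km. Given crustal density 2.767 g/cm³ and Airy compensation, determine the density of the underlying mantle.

Airy balance: ρ_c h = (ρ_m − ρ_c) r → ρ_m = ρ_c (1 + h/r).
ρ_m = 2.767 × (1 + 4.37 km/22.3 km) = 3.31 g/cm³.

3.31 g/cm³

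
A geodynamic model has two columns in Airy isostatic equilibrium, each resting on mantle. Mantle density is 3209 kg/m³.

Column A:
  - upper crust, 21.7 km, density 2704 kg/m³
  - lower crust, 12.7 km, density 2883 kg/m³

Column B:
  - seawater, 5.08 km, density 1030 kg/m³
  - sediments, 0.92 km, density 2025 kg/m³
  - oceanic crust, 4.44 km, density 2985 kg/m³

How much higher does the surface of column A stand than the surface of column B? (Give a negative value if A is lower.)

For any compensation level in the mantle, the mantle terms cancel and isostasy reduces to e = (Σt_A − Σt_B) − (Σ(ρt)_A − Σ(ρt)_B) / ρ_m.
Σt_A = 34.4 km; Σt_B = 10.44 km; Σ(ρt)_A = 95290.9; Σ(ρt)_B = 20348.8 (in km·kg/m³).
e = (34.4 − 10.44) − (95290.9 − 20348.8) / 3209 = 0.606 km.

0.606 km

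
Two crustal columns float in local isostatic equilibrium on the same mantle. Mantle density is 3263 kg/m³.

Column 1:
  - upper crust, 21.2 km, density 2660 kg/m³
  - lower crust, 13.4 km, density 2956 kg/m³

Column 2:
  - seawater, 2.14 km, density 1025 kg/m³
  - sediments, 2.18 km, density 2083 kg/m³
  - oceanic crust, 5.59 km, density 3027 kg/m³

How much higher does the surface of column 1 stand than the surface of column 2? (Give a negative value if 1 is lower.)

2.52 km

For any compensation level in the mantle, the mantle terms cancel and isostasy reduces to e = (Σt_1 − Σt_2) − (Σ(ρt)_1 − Σ(ρt)_2) / ρ_m.
Σt_1 = 34.6 km; Σt_2 = 9.91 km; Σ(ρt)_1 = 96002.4; Σ(ρt)_2 = 23655.37 (in km·kg/m³).
e = (34.6 − 9.91) − (96002.4 − 23655.37) / 3263 = 2.52 km.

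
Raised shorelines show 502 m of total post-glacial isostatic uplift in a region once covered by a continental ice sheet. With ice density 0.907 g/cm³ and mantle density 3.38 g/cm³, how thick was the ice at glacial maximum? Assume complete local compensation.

u = t ρ_ice/ρ_m → t = u ρ_m/ρ_ice = 502 m × 3.38/0.907 = 1870 m.

1870 m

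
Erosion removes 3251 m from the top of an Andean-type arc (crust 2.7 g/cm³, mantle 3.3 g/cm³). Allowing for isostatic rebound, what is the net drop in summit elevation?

591 m

Rebound u = e ρ_c/ρ_m = 3251 m × 2.7/3.3 = 2660 m.
Net surface drop = e − u = 3251 m − 2660 m = e (ρ_m − ρ_c)/ρ_m = 591 m.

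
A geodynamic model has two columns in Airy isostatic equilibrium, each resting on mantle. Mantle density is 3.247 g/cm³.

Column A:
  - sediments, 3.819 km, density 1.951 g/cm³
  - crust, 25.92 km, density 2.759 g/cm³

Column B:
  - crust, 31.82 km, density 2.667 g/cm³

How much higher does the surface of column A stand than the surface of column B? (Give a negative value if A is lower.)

−0.264 km

For any compensation level in the mantle, the mantle terms cancel and isostasy reduces to e = (Σt_A − Σt_B) − (Σ(ρt)_A − Σ(ρt)_B) / ρ_m.
Σt_A = 29.739 km; Σt_B = 31.82 km; Σ(ρt)_A = 78.964149; Σ(ρt)_B = 84.86394 (in km·g/cm³).
e = (29.739 − 31.82) − (78.964149 − 84.86394) / 3.247 = −0.264 km.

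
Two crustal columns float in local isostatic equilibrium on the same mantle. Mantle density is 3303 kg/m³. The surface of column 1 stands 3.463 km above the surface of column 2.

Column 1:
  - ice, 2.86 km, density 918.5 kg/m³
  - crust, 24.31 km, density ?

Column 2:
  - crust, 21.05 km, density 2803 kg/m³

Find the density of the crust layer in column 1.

2680 kg/m³

Take the compensation level at the base of the deeper column (depth z_c below the surface of column 1) and equate Σ ρ_i t_i down to z_c; mantle fills any gap and the z_c terms cancel.
Column 1: 2.86×918.5 + 24.31×ρ + (z_c − 27.17)×3303
Column 2: 3.463×0 + 21.05×2803 + (z_c − 3.463 − 21.05)×3303
The z_c×3303 term appears on both sides and cancels. Collect the known terms of each column as K = Σ(ρt)_known − 3303 × (depth of known layers): K_1 = 2626.91 − 3303×27.17 = −87115.6; K_2 = 59003.15 − 3303×(3.463 + 21.05) = −21963.289.
Balance: K_1 + 24.31×ρ = K_2, so ρ = (K_2 − K_1)/24.31 = 65152.3/24.31 = 2680 kg/m³.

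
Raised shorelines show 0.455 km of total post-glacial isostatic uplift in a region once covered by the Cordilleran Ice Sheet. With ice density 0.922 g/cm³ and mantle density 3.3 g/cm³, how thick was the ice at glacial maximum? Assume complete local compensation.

1.63 km

u = t ρ_ice/ρ_m → t = u ρ_m/ρ_ice = 0.455 km × 3.3/0.922 = 1.63 km.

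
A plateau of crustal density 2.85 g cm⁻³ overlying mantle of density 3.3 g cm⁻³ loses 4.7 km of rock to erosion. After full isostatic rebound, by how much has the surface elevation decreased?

Rebound u = e ρ_c/ρ_m = 4.7 km × 2.85/3.3 = 4.059 km.
Net surface drop = e − u = 4.7 km − 4.059 km = e (ρ_m − ρ_c)/ρ_m = 0.641 km.

0.641 km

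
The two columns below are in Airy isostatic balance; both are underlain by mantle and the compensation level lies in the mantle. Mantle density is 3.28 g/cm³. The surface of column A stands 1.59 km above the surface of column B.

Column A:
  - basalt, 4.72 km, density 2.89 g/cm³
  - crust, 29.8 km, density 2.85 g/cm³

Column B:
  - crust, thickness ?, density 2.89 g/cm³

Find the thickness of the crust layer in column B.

Take the compensation level at the base of the deeper column (depth z_c below the surface of column A) and equate Σ ρ_i t_i down to z_c; mantle fills any gap and the z_c terms cancel.
Column A: 4.72×2.89 + 29.8×2.85 + (z_c − 34.52)×3.28
Column B: 1.59×0 + x×2.89 + (z_c − 1.59 − 0 − x)×3.28
The z_c×3.28 term appears on both sides and cancels. Collect the known terms of each column as K = Σ(ρt)_known − 3.28 × (depth of known layers): K_A = 98.5708 − 3.28×34.52 = −14.6548; K_B = 0 − 3.28×(1.59 + 0) = −5.2152.
Balance: K_A = K_B − x×(3.28 − 2.89), so x = (K_B − K_A)/(3.28 − 2.89) = 9.4396/0.39 = 24.2 km.

24.2 km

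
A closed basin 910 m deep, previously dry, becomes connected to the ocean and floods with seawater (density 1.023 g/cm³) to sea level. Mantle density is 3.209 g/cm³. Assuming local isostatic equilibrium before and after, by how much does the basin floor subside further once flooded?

426 m

After flooding the water column is d + s deep. Its weight must equal the weight of mantle displaced by the extra subsidence s: (d + s) ρ_w = s ρ_m.
s = d ρ_w / (ρ_m − ρ_w) = 910 m × 1.023/(3.209 − 1.023) = 426 m.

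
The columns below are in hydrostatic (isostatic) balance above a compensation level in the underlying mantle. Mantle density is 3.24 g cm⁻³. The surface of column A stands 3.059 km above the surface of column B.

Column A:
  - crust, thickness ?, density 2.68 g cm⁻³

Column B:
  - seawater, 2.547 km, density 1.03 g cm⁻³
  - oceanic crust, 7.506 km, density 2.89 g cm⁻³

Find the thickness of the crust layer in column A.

32.4 km

Take the compensation level at the base of the deeper column (depth z_c below the surface of column A) and equate Σ ρ_i t_i down to z_c; mantle fills any gap and the z_c terms cancel.
Column A: x×2.68 + (z_c − 0 − x)×3.24
Column B: 3.059×0 + 2.547×1.03 + 7.506×2.89 + (z_c − 3.059 − 10.053)×3.24
The z_c×3.24 term appears on both sides and cancels. Collect the known terms of each column as K = Σ(ρt)_known − 3.24 × (depth of known layers): K_A = 0 − 3.24×0 = 0; K_B = 24.31575 − 3.24×(3.059 + 10.053) = −18.16713.
Balance: K_A − x×(3.24 − 2.68) = K_B, so x = (K_A − K_B)/(3.24 − 2.68) = 18.1671/0.56 = 32.4 km.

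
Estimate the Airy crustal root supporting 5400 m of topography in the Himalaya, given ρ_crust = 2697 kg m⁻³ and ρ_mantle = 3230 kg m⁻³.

27300 m

Balancing pressure at the compensation depth: the weight of the topography is balanced by the buoyancy of the root, ρ_c h = (ρ_m − ρ_c) r.
r = h · ρ_c / (ρ_m − ρ_c) = 5400 m × 2697 / (3230 − 2697) = 27300 m.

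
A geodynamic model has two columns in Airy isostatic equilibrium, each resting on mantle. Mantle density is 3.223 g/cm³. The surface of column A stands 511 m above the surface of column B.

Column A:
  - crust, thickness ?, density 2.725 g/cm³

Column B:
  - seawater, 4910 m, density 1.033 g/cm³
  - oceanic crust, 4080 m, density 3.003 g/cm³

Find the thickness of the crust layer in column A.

Take the compensation level at the base of the deeper column (depth z_c below the surface of column A) and equate Σ ρ_i t_i down to z_c; mantle fills any gap and the z_c terms cancel.
Column A: x×2.725 + (z_c − 0 − x)×3.223
Column B: 511×0 + 4910×1.033 + 4080×3.003 + (z_c − 511 − 8990)×3.223
The z_c×3.223 term appears on both sides and cancels. Collect the known terms of each column as K = Σ(ρt)_known − 3.223 × (depth of known layers): K_A = 0 − 3.223×0 = 0; K_B = 17324.27 − 3.223×(511 + 8990) = −13297.453.
Balance: K_A − x×(3.223 − 2.725) = K_B, so x = (K_A − K_B)/(3.223 − 2.725) = 13297.5/0.498 = 26700 m.

26700 m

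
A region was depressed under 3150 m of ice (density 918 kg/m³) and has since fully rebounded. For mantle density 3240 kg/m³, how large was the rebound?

Removing the load lets mantle flow back in; uplift u satisfies ρ_ice t = ρ_m u.
u = t ρ_ice/ρ_m = 3150 m × 918/3240 = 892 m.

892 m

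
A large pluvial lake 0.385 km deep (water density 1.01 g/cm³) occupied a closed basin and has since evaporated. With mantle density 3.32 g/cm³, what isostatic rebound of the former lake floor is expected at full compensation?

0.117 km

u = d ρ_w/ρ_m = 0.385 km × 1.01/3.32 = 0.117 km.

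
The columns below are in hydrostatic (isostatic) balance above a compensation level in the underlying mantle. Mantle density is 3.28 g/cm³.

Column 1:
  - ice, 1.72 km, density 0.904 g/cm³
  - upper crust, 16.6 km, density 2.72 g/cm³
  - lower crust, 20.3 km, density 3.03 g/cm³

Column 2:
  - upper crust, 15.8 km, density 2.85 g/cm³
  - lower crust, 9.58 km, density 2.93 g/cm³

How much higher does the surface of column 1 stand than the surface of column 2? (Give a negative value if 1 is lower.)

For any compensation level in the mantle, the mantle terms cancel and isostasy reduces to e = (Σt_1 − Σt_2) − (Σ(ρt)_1 − Σ(ρt)_2) / ρ_m.
Σt_1 = 38.62 km; Σt_2 = 25.38 km; Σ(ρt)_1 = 108.21588; Σ(ρt)_2 = 73.0994 (in km·g/cm³).
e = (38.62 − 25.38) − (108.21588 − 73.0994) / 3.28 = 2.53 km.

2.53 km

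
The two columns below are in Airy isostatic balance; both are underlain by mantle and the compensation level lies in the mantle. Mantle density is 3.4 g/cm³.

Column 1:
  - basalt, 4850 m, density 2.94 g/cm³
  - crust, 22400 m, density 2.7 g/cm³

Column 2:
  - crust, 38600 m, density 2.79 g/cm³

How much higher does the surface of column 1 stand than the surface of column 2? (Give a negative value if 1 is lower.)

For any compensation level in the mantle, the mantle terms cancel and isostasy reduces to e = (Σt_1 − Σt_2) − (Σ(ρt)_1 − Σ(ρt)_2) / ρ_m.
Σt_1 = 27250 m; Σt_2 = 38600 m; Σ(ρt)_1 = 74739; Σ(ρt)_2 = 107694 (in m·g/cm³).
e = (27250 − 38600) − (74739 − 107694) / 3.4 = −1660 m.

−1660 m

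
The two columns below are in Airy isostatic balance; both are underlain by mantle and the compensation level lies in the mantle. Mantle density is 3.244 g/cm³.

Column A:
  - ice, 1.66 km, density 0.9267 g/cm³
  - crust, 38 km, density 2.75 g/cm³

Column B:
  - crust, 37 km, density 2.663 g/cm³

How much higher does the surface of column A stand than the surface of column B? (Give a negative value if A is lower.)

0.346 km

For any compensation level in the mantle, the mantle terms cancel and isostasy reduces to e = (Σt_A − Σt_B) − (Σ(ρt)_A − Σ(ρt)_B) / ρ_m.
Σt_A = 39.66 km; Σt_B = 37 km; Σ(ρt)_A = 106.038322; Σ(ρt)_B = 98.531 (in km·g/cm³).
e = (39.66 − 37) − (106.038322 − 98.531) / 3.244 = 0.346 km.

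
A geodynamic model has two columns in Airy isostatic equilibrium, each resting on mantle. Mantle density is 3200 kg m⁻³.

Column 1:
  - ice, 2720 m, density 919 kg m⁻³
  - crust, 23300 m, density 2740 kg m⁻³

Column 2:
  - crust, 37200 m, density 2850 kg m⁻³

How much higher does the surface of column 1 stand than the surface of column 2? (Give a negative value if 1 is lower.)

1220 m

For any compensation level in the mantle, the mantle terms cancel and isostasy reduces to e = (Σt_1 − Σt_2) − (Σ(ρt)_1 − Σ(ρt)_2) / ρ_m.
Σt_1 = 26020 m; Σt_2 = 37200 m; Σ(ρt)_1 = 66341680; Σ(ρt)_2 = 106020000 (in m·kg m⁻³).
e = (26020 − 37200) − (66341680 − 106020000) / 3200 = 1220 m.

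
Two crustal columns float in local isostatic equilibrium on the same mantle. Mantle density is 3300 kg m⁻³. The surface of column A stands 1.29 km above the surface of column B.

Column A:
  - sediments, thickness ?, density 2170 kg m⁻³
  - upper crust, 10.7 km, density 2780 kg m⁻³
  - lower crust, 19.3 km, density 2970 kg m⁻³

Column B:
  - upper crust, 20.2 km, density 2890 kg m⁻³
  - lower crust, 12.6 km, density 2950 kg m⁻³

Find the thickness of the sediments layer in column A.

4.44 km

Take the compensation level at the base of the deeper column (depth z_c below the surface of column A) and equate Σ ρ_i t_i down to z_c; mantle fills any gap and the z_c terms cancel.
Column A: x×2170 + 10.7×2780 + 19.3×2970 + (z_c − 30 − x)×3300
Column B: 1.29×0 + 20.2×2890 + 12.6×2950 + (z_c − 1.29 − 32.8)×3300
The z_c×3300 term appears on both sides and cancels. Collect the known terms of each column as K = Σ(ρt)_known − 3300 × (depth of known layers): K_A = 87067 − 3300×30 = −11933; K_B = 95548 − 3300×(1.29 + 32.8) = −16949.
Balance: K_A − x×(3300 − 2170) = K_B, so x = (K_A − K_B)/(3300 − 2170) = 5016/1130 = 4.44 km.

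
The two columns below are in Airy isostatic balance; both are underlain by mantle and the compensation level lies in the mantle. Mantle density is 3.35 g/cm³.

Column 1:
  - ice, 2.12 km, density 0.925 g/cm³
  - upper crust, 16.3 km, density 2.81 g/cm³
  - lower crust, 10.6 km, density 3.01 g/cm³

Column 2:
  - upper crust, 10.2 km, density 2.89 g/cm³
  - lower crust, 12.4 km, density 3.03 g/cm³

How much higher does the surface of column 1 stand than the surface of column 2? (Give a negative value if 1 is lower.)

For any compensation level in the mantle, the mantle terms cancel and isostasy reduces to e = (Σt_1 − Σt_2) − (Σ(ρt)_1 − Σ(ρt)_2) / ρ_m.
Σt_1 = 29.02 km; Σt_2 = 22.6 km; Σ(ρt)_1 = 79.67; Σ(ρt)_2 = 67.05 (in km·g/cm³).
e = (29.02 − 22.6) − (79.67 − 67.05) / 3.35 = 2.65 km.

2.65 km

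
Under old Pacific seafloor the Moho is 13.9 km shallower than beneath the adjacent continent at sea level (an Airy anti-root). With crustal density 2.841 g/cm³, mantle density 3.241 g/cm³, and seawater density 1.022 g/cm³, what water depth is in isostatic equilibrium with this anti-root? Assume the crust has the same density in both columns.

3.06 km

Replacing a thickness d of crust by seawater at the top must be balanced by replacing crust with mantle at the base: d (ρ_c − ρ_w) = a (ρ_m − ρ_c).
d = a (ρ_m − ρ_c)/(ρ_c − ρ_w) = 13.9 km × 0.4/1.819 = 3.06 km.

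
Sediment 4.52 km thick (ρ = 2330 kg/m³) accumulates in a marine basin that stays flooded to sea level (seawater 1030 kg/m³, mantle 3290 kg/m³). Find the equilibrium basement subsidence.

Submarine loading: the sediment displaces seawater, and the subsidence is in turn flooded, so s (ρ_m − ρ_w) = t (ρ_sed − ρ_w).
s = 4.52 km × (2330 − 1030) / (3290 − 1030) = 2.6 km.

2.6 km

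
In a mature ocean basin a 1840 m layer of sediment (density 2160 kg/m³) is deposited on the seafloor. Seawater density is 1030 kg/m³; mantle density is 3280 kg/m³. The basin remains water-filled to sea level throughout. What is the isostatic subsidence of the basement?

924 m

Submarine loading: the sediment displaces seawater, and the subsidence is in turn flooded, so s (ρ_m − ρ_w) = t (ρ_sed − ρ_w).
s = 1840 m × (2160 − 1030) / (3280 − 1030) = 924 m.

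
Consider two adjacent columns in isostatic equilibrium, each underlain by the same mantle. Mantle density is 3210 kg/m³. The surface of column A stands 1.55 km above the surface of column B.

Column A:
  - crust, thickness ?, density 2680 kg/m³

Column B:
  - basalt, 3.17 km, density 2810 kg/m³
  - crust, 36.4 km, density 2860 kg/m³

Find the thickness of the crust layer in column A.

35.8 km

Take the compensation level at the base of the deeper column (depth z_c below the surface of column A) and equate Σ ρ_i t_i down to z_c; mantle fills any gap and the z_c terms cancel.
Column A: x×2680 + (z_c − 0 − x)×3210
Column B: 1.55×0 + 3.17×2810 + 36.4×2860 + (z_c − 1.55 − 39.57)×3210
The z_c×3210 term appears on both sides and cancels. Collect the known terms of each column as K = Σ(ρt)_known − 3210 × (depth of known layers): K_A = 0 − 3210×0 = 0; K_B = 113011.7 − 3210×(1.55 + 39.57) = −18983.5.
Balance: K_A − x×(3210 − 2680) = K_B, so x = (K_A − K_B)/(3210 − 2680) = 18983.5/530 = 35.8 km.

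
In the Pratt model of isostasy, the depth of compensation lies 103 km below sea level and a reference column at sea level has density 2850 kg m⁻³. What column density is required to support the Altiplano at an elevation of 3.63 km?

2750 kg m⁻³

Pratt balance: ρ_ref D = ρ (D + h).
ρ = ρ_ref D/(D + h) = 2850 × 103 km/(103 km + 3.63 km) = 2750 kg m⁻³.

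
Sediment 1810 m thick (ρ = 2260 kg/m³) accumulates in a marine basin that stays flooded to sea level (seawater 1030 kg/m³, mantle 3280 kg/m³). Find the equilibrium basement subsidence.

Submarine loading: the sediment displaces seawater, and the subsidence is in turn flooded, so s (ρ_m − ρ_w) = t (ρ_sed − ρ_w).
s = 1810 m × (2260 − 1030) / (3280 − 1030) = 989 m.

989 m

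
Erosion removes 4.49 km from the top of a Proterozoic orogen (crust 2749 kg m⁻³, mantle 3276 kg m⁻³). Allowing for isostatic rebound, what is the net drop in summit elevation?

0.722 km

Rebound u = e ρ_c/ρ_m = 4.49 km × 2749/3276 = 3.768 km.
Net surface drop = e − u = 4.49 km − 3.768 km = e (ρ_m − ρ_c)/ρ_m = 0.722 km.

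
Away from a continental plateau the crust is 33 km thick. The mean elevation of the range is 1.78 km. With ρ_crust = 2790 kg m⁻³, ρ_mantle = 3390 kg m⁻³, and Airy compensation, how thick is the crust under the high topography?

43.1 km

Root depth r = h ρ_c / (ρ_m − ρ_c) = 1.78 km × 2790 / 600 = 8.277 km.
Total thickness = T + h + r = 33 km + 1.78 km + 8.277 km = 43.1 km.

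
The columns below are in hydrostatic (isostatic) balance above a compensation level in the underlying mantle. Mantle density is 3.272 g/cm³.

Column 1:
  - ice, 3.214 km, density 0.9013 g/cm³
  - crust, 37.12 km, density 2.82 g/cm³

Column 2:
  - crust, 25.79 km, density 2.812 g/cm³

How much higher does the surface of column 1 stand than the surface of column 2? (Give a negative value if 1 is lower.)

3.83 km

For any compensation level in the mantle, the mantle terms cancel and isostasy reduces to e = (Σt_1 − Σt_2) − (Σ(ρt)_1 − Σ(ρt)_2) / ρ_m.
Σt_1 = 40.334 km; Σt_2 = 25.79 km; Σ(ρt)_1 = 107.575178; Σ(ρt)_2 = 72.52148 (in km·g/cm³).
e = (40.334 − 25.79) − (107.575178 − 72.52148) / 3.272 = 3.83 km.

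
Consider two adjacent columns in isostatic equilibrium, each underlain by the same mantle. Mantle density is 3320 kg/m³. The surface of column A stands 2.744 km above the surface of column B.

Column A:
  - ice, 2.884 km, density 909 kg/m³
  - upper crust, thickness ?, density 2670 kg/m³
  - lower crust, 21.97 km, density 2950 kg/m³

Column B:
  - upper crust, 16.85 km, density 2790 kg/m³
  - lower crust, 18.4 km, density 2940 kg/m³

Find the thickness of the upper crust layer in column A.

Take the compensation level at the base of the deeper column (depth z_c below the surface of column A) and equate Σ ρ_i t_i down to z_c; mantle fills any gap and the z_c terms cancel.
Column A: 2.884×909 + x×2670 + 21.97×2950 + (z_c − 24.854 − x)×3320
Column B: 2.744×0 + 16.85×2790 + 18.4×2940 + (z_c − 2.744 − 35.25)×3320
The z_c×3320 term appears on both sides and cancels. Collect the known terms of each column as K = Σ(ρt)_known − 3320 × (depth of known layers): K_A = 67433.056 − 3320×24.854 = −15082.224; K_B = 101107.5 − 3320×(2.744 + 35.25) = −25032.58.
Balance: K_A − x×(3320 − 2670) = K_B, so x = (K_A − K_B)/(3320 − 2670) = 9950.36/650 = 15.3 km.

15.3 km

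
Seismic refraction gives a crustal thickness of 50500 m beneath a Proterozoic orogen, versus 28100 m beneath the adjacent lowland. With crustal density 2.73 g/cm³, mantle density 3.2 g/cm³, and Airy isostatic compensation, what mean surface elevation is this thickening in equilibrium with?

Excess crust Δ = 50500 m − 28100 m = 22400 m, split between elevation h and root r with h + r = Δ.
Airy balance ρ_c h = (ρ_m − ρ_c) r gives r = h ρ_c/(ρ_m − ρ_c), so h (1 + ρ_c/(ρ_m − ρ_c)) = Δ, i.e. h = Δ (ρ_m − ρ_c)/ρ_m.
h = 22400 m × 0.47/3.2 = 3290 m.

3290 m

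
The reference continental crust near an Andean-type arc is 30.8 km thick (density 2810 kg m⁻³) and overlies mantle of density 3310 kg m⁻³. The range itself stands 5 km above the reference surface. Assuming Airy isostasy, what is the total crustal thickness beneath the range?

Root depth r = h ρ_c / (ρ_m − ρ_c) = 5 km × 2810 / 500 = 28.1 km.
Total thickness = T + h + r = 30.8 km + 5 km + 28.1 km = 63.9 km.

63.9 km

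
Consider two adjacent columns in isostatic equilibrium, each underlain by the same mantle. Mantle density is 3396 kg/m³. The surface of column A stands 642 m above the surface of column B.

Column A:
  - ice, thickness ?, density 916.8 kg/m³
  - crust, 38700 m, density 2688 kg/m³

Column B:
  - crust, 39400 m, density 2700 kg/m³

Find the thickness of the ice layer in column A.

Take the compensation level at the base of the deeper column (depth z_c below the surface of column A) and equate Σ ρ_i t_i down to z_c; mantle fills any gap and the z_c terms cancel.
Column A: x×916.8 + 38700×2688 + (z_c − 38700 − x)×3396
Column B: 642×0 + 39400×2700 + (z_c − 642 − 39400)×3396
The z_c×3396 term appears on both sides and cancels. Collect the known terms of each column as K = Σ(ρt)_known − 3396 × (depth of known layers): K_A = 104025600 − 3396×38700 = −27399600; K_B = 106380000 − 3396×(642 + 39400) = −29602632.
Balance: K_A − x×(3396 − 916.8) = K_B, so x = (K_A − K_B)/(3396 − 916.8) = 2203030/2479.2 = 889 m.

889 m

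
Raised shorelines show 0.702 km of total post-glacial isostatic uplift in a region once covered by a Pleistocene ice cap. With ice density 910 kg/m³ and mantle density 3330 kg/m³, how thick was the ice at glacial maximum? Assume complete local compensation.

2.57 km

u = t ρ_ice/ρ_m → t = u ρ_m/ρ_ice = 0.702 km × 3330/910 = 2.57 km.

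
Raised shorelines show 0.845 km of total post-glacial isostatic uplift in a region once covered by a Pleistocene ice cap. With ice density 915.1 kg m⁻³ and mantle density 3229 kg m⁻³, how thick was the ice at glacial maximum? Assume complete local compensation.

u = t ρ_ice/ρ_m → t = u ρ_m/ρ_ice = 0.845 km × 3229/915.1 = 2.98 km.

2.98 km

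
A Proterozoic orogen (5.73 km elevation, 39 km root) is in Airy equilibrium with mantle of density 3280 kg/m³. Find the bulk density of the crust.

2860 kg/m³

ρ_c h = (ρ_m − ρ_c) r → ρ_c (h + r) = ρ_m r → ρ_c = ρ_m r / (h + r).
ρ_c = 3280 × 39 km / (5.73 km + 39 km) = 2860 kg/m³.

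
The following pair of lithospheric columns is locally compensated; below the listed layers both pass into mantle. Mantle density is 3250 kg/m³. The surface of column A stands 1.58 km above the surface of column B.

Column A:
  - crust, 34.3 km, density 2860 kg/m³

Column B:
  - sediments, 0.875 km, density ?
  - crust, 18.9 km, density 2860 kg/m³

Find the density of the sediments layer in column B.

2250 kg/m³

Take the compensation level at the base of the deeper column (depth z_c below the surface of column A) and equate Σ ρ_i t_i down to z_c; mantle fills any gap and the z_c terms cancel.
Column A: 34.3×2860 + (z_c − 34.3)×3250
Column B: 1.58×0 + 0.875×ρ + 18.9×2860 + (z_c − 1.58 − 19.775)×3250
The z_c×3250 term appears on both sides and cancels. Collect the known terms of each column as K = Σ(ρt)_known − 3250 × (depth of known layers): K_A = 98098 − 3250×34.3 = −13377; K_B = 54054 − 3250×(1.58 + 19.775) = −15349.75.
Balance: K_A = K_B + 0.875×ρ, so ρ = (K_A − K_B)/0.875 = 1972.75/0.875 = 2250 kg/m³.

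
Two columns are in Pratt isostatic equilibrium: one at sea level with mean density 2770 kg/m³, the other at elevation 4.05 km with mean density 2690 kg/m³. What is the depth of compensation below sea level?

136 km

ρ_ref D = ρ (D + h) → D (ρ_ref − ρ) = ρ h.
D = ρ h/(ρ_ref − ρ) = 2690 × 4.05 km/(2770 − 2690) = 136 km.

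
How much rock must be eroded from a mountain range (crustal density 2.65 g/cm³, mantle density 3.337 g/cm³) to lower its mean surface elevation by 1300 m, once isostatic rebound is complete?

Net drop Δ = e − u = e − e ρ_c/ρ_m = e (ρ_m − ρ_c)/ρ_m.
e = Δ ρ_m/(ρ_m − ρ_c) = 1300 m × 3.337/0.687 = 6310 m.

6310 m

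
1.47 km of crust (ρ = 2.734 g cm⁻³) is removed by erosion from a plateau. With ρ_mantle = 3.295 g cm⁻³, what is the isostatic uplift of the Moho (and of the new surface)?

1.22 km

Unloading: uplift u = e ρ_c/ρ_m = 1.47 km × 2.734/3.295 = 1.22 km.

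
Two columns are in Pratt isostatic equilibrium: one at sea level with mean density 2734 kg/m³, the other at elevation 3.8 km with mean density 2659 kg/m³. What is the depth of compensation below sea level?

ρ_ref D = ρ (D + h) → D (ρ_ref − ρ) = ρ h.
D = ρ h/(ρ_ref − ρ) = 2659 × 3.8 km/(2734 − 2659) = 135 km.

135 km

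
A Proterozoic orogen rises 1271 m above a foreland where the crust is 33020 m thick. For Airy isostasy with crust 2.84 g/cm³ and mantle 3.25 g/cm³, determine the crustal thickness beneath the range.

43100 m

Root depth r = h ρ_c / (ρ_m − ρ_c) = 1271 m × 2.84 / 0.41 = 8804 m.
Total thickness = T + h + r = 33020 m + 1271 m + 8804 m = 43100 m.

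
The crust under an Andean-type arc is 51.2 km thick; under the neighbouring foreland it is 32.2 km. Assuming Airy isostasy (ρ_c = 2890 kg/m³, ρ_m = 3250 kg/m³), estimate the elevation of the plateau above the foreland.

Excess crust Δ = 51.2 km − 32.2 km = 19 km, split between elevation h and root r with h + r = Δ.
Airy balance ρ_c h = (ρ_m − ρ_c) r gives r = h ρ_c/(ρ_m − ρ_c), so h (1 + ρ_c/(ρ_m − ρ_c)) = Δ, i.e. h = Δ (ρ_m − ρ_c)/ρ_m.
h = 19 km × 360/3250 = 2.1 km.

2.1 km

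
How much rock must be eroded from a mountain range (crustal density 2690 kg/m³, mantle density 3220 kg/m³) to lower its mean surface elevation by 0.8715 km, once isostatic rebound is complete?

5.29 km

Net drop Δ = e − u = e − e ρ_c/ρ_m = e (ρ_m − ρ_c)/ρ_m.
e = Δ ρ_m/(ρ_m − ρ_c) = 0.8715 km × 3220/530 = 5.29 km.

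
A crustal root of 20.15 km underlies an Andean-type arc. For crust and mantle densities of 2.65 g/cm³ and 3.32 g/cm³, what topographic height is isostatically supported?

5.09 km

For local isostatic compensation: ρ_c h = (ρ_m − ρ_c) r.
h = r (ρ_m − ρ_c) / ρ_c = 20.15 km × (3.32 − 2.65) / 2.65 = 5.09 km.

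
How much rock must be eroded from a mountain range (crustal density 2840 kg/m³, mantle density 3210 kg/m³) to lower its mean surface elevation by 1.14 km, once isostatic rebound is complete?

Net drop Δ = e − u = e − e ρ_c/ρ_m = e (ρ_m − ρ_c)/ρ_m.
e = Δ ρ_m/(ρ_m − ρ_c) = 1.14 km × 3210/370 = 9.89 km.

9.89 km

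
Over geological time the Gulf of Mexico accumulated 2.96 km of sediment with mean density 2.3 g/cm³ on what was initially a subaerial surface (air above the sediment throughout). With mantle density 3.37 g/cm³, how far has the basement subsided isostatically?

2.02 km

Subaerial load: s = t ρ_sed / ρ_m = 2.96 km × 2.3/3.37 = 2.02 km.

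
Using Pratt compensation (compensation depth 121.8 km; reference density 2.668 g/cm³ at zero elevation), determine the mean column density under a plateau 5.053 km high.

2.56 g/cm³

Pratt balance: ρ_ref D = ρ (D + h).
ρ = ρ_ref D/(D + h) = 2.668 × 121.8 km/(121.8 km + 5.053 km) = 2.56 g/cm³.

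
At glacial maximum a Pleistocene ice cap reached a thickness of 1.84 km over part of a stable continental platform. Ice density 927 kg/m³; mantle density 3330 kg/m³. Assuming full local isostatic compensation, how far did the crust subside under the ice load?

Equating mass per unit area of the two columns: the ice load ρ_ice t is balanced by mantle displaced below, ρ_m s.
s = t ρ_ice / ρ_m = 1.84 km × 927/3330 = 0.512 km.

0.512 km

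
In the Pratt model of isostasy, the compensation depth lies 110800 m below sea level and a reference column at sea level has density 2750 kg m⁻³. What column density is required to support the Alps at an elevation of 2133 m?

Pratt balance: ρ_ref D = ρ (D + h).
ρ = ρ_ref D/(D + h) = 2750 × 110800 m/(110800 m + 2133 m) = 2700 kg m⁻³.

2700 kg m⁻³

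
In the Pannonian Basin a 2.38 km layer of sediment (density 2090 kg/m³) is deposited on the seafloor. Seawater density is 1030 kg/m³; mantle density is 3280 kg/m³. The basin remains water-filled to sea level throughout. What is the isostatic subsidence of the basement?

1.12 km

Submarine loading: the sediment displaces seawater, and the subsidence is in turn flooded, so s (ρ_m − ρ_w) = t (ρ_sed − ρ_w).
s = 2.38 km × (2090 − 1030) / (3280 − 1030) = 1.12 km.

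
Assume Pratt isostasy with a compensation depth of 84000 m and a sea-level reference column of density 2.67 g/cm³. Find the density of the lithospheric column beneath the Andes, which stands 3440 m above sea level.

2.56 g/cm³

Pratt balance: ρ_ref D = ρ (D + h).
ρ = ρ_ref D/(D + h) = 2.67 × 84000 m/(84000 m + 3440 m) = 2.56 g/cm³.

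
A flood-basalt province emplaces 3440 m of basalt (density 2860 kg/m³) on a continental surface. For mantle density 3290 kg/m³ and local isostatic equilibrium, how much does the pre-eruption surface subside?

2990 m

Subaerial loading: s = t ρ_load / ρ_m.
s = 3440 m × 2860/3290 = 2990 m.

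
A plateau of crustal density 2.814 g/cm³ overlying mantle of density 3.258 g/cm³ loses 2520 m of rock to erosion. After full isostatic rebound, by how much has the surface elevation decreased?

Rebound u = e ρ_c/ρ_m = 2520 m × 2.814/3.258 = 2177 m.
Net surface drop = e − u = 2520 m − 2177 m = e (ρ_m − ρ_c)/ρ_m = 343 m.

343 m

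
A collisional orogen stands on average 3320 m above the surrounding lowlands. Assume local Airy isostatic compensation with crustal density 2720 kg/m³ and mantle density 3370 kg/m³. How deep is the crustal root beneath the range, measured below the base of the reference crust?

13900 m

Isostatic balance requires: the weight of the topography is balanced by the buoyancy of the root, ρ_c h = (ρ_m − ρ_c) r.
r = h · ρ_c / (ρ_m − ρ_c) = 3320 m × 2720 / (3370 − 2720) = 13900 m.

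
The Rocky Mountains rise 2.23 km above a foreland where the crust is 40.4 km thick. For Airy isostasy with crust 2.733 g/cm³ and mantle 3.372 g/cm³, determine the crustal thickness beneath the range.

Root depth r = h ρ_c / (ρ_m − ρ_c) = 2.23 km × 2.733 / 0.639 = 9.538 km.
Total thickness = T + h + r = 40.4 km + 2.23 km + 9.538 km = 52.2 km.

52.2 km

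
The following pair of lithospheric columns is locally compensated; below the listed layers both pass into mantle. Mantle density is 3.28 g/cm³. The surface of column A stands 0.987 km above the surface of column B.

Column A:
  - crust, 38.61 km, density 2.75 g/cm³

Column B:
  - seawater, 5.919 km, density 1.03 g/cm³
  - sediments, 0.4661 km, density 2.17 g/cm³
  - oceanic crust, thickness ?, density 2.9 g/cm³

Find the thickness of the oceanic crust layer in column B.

8.92 km

Take the compensation level at the base of the deeper column (depth z_c below the surface of column A) and equate Σ ρ_i t_i down to z_c; mantle fills any gap and the z_c terms cancel.
Column A: 38.61×2.75 + (z_c − 38.61)×3.28
Column B: 0.987×0 + 5.919×1.03 + 0.4661×2.17 + x×2.9 + (z_c − 0.987 − 6.3851 − x)×3.28
The z_c×3.28 term appears on both sides and cancels. Collect the known terms of each column as K = Σ(ρt)_known − 3.28 × (depth of known layers): K_A = 106.1775 − 3.28×38.61 = −20.4633; K_B = 7.108007 − 3.28×(0.987 + 6.3851) = −17.072481.
Balance: K_A = K_B − x×(3.28 − 2.9), so x = (K_B − K_A)/(3.28 − 2.9) = 3.39082/0.38 = 8.92 km.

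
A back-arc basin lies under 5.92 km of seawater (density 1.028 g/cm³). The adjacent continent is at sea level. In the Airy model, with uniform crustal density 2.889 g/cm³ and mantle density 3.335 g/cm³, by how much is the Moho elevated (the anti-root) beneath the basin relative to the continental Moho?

Equating mass per unit area of the two columns: replacing crust with seawater at the top is compensated by replacing crust with mantle at the base: d (ρ_c − ρ_w) = a (ρ_m − ρ_c).
a = d (ρ_c − ρ_w)/(ρ_m − ρ_c) = 5.92 km × 1.861/0.446 = 24.7 km.

24.7 km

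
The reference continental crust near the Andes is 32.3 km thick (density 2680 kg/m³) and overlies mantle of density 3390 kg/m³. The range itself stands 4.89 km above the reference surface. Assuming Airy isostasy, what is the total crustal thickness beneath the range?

Root depth r = h ρ_c / (ρ_m − ρ_c) = 4.89 km × 2680 / 710 = 18.46 km.
Total thickness = T + h + r = 32.3 km + 4.89 km + 18.46 km = 55.6 km.

55.6 km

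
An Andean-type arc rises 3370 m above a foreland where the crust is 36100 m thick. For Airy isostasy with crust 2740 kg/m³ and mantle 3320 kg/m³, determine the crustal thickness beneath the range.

Root depth r = h ρ_c / (ρ_m − ρ_c) = 3370 m × 2740 / 580 = 15920 m.
Total thickness = T + h + r = 36100 m + 3370 m + 15920 m = 55400 m.

55400 m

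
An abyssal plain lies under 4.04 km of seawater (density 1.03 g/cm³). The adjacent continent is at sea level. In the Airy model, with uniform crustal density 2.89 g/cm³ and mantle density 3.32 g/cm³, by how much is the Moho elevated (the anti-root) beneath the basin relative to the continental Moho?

By Archimedes' principle applied to the lithosphere: replacing crust with seawater at the top is compensated by replacing crust with mantle at the base: d (ρ_c − ρ_w) = a (ρ_m − ρ_c).
a = d (ρ_c − ρ_w)/(ρ_m − ρ_c) = 4.04 km × 1.86/0.43 = 17.5 km.

17.5 km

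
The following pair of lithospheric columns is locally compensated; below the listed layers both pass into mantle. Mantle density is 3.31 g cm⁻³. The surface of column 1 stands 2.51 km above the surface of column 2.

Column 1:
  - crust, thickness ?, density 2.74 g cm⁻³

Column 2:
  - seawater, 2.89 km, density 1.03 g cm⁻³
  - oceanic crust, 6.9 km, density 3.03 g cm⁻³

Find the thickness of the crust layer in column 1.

Take the compensation level at the base of the deeper column (depth z_c below the surface of column 1) and equate Σ ρ_i t_i down to z_c; mantle fills any gap and the z_c terms cancel.
Column 1: x×2.74 + (z_c − 0 − x)×3.31
Column 2: 2.51×0 + 2.89×1.03 + 6.9×3.03 + (z_c − 2.51 − 9.79)×3.31
The z_c×3.31 term appears on both sides and cancels. Collect the known terms of each column as K = Σ(ρt)_known − 3.31 × (depth of known layers): K_1 = 0 − 3.31×0 = 0; K_2 = 23.8837 − 3.31×(2.51 + 9.79) = −16.8293.
Balance: K_1 − x×(3.31 − 2.74) = K_2, so x = (K_1 − K_2)/(3.31 − 2.74) = 16.8293/0.57 = 29.5 km.

29.5 km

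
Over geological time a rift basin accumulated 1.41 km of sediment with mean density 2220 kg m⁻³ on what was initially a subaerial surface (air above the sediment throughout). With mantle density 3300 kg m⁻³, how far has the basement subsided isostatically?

0.949 km

Subaerial load: s = t ρ_sed / ρ_m = 1.41 km × 2220/3300 = 0.949 km.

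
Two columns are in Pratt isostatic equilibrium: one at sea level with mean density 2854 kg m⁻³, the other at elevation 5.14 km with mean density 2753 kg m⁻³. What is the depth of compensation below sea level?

ρ_ref D = ρ (D + h) → D (ρ_ref − ρ) = ρ h.
D = ρ h/(ρ_ref − ρ) = 2753 × 5.14 km/(2854 − 2753) = 140 km.

140 km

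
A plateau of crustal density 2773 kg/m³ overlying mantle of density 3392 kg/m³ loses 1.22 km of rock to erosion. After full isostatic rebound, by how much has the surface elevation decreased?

Rebound u = e ρ_c/ρ_m = 1.22 km × 2773/3392 = 0.9974 km.
Net surface drop = e − u = 1.22 km − 0.9974 km = e (ρ_m − ρ_c)/ρ_m = 0.223 km.

0.223 km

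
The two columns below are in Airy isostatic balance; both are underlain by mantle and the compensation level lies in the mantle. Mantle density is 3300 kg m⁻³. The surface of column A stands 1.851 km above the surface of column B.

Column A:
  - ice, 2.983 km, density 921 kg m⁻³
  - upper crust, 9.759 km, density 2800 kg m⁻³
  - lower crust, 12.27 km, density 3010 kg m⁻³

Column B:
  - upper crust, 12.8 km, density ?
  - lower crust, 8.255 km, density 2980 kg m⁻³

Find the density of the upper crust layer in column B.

2770 kg m⁻³

Take the compensation level at the base of the deeper column (depth z_c below the surface of column A) and equate Σ ρ_i t_i down to z_c; mantle fills any gap and the z_c terms cancel.
Column A: 2.983×921 + 9.759×2800 + 12.27×3010 + (z_c − 25.012)×3300
Column B: 1.851×0 + 12.8×ρ + 8.255×2980 + (z_c − 1.851 − 21.055)×3300
The z_c×3300 term appears on both sides and cancels. Collect the known terms of each column as K = Σ(ρt)_known − 3300 × (depth of known layers): K_A = 67005.243 − 3300×25.012 = −15534.357; K_B = 24599.9 − 3300×(1.851 + 21.055) = −50989.9.
Balance: K_A = K_B + 12.8×ρ, so ρ = (K_A − K_B)/12.8 = 35455.5/12.8 = 2770 kg m⁻³.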